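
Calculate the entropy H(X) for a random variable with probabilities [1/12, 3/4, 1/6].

H(X) = -Σ p(x) log₂ p(x)
  -1/12 × log₂(1/12) = 0.2987
  -3/4 × log₂(3/4) = 0.3113
  -1/6 × log₂(1/6) = 0.4308
H(X) = 1.0409 bits


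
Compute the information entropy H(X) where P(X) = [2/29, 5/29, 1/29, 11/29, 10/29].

H(X) = -Σ p(x) log₂ p(x)
  -2/29 × log₂(2/29) = 0.2661
  -5/29 × log₂(5/29) = 0.4373
  -1/29 × log₂(1/29) = 0.1675
  -11/29 × log₂(11/29) = 0.5305
  -10/29 × log₂(10/29) = 0.5297
H(X) = 1.9310 bits


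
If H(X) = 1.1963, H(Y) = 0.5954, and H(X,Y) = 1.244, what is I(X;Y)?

I(X;Y) = H(X) + H(Y) - H(X,Y)
I(X;Y) = 1.1963 + 0.5954 - 1.244 = 0.5477 bits


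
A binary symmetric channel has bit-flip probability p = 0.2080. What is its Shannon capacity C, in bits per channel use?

For BSC with error probability p:
C = 1 - H(p) where H(p) is binary entropy
H(0.2080) = -0.2080 × log₂(0.2080) - 0.7920 × log₂(0.7920)
H(p) = 0.7376
C = 1 - 0.7376 = 0.2624 bits/use


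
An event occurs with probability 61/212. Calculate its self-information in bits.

Information content I(x) = -log₂(p(x))
I = -log₂(61/212) = -log₂(0.2877)
I = 1.7972 bits


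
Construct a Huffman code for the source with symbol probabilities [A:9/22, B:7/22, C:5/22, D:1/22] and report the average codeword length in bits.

Huffman tree construction:
Combine smallest probabilities repeatedly
Resulting codes:
  A: 0 (length 1)
  B: 11 (length 2)
  C: 101 (length 3)
  D: 100 (length 3)
Average length = Σ p(s) × length(s) = 1.8636 bits


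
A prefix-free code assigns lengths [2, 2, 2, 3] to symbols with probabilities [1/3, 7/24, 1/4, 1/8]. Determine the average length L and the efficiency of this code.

Average length L = Σ p_i × l_i = 2.1250 bits
Entropy H = 1.9218 bits
Efficiency η = H/L × 100% = 90.44%


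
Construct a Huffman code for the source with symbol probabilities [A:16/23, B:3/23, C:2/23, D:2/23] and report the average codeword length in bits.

Huffman tree construction:
Combine smallest probabilities repeatedly
Resulting codes:
  A: 1 (length 1)
  B: 00 (length 2)
  C: 010 (length 3)
  D: 011 (length 3)
Average length = Σ p(s) × length(s) = 1.4783 bits


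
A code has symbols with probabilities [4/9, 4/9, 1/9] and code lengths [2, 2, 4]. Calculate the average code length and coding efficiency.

Average length L = Σ p_i × l_i = 2.2222 bits
Entropy H = 1.3921 bits
Efficiency η = H/L × 100% = 62.65%


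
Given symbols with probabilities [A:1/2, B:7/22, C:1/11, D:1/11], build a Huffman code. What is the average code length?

Huffman tree construction:
Combine smallest probabilities repeatedly
Resulting codes:
  A: 0 (length 1)
  B: 11 (length 2)
  C: 100 (length 3)
  D: 101 (length 3)
Average length = Σ p(s) × length(s) = 1.6818 bits


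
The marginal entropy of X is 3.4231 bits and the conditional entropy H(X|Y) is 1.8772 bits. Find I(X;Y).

I(X;Y) = H(X) - H(X|Y)
I(X;Y) = 3.4231 - 1.8772 = 1.5459 bits


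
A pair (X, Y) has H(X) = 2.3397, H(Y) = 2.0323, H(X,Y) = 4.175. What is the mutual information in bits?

I(X;Y) = H(X) + H(Y) - H(X,Y)
I(X;Y) = 2.3397 + 2.0323 - 4.175 = 0.197 bits


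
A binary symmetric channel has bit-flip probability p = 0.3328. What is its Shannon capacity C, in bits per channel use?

For BSC with error probability p:
C = 1 - H(p) where H(p) is binary entropy
H(0.3328) = -0.3328 × log₂(0.3328) - 0.6672 × log₂(0.6672)
H(p) = 0.9178
C = 1 - 0.9178 = 0.0822 bits/use


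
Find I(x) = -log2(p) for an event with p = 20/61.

Information content I(x) = -log₂(p(x))
I = -log₂(20/61) = -log₂(0.3279)
I = 1.6088 bits


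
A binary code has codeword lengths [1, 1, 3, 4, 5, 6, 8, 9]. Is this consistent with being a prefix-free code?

Kraft inequality: Σ 2^(-l_i) ≤ 1 for prefix-free code
Calculating: 2^(-1) + 2^(-1) + 2^(-3) + 2^(-4) + 2^(-5) + 2^(-6) + 2^(-8) + 2^(-9)
= 0.5 + 0.5 + 0.125 + 0.0625 + 0.03125 + 0.015625 + 0.00390625 + 0.001953125
= 1.2402
Since 1.2402 > 1, prefix-free code does not exist


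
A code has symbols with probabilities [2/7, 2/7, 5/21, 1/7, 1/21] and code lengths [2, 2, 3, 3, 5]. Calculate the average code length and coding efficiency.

Average length L = Σ p_i × l_i = 2.5238 bits
Entropy H = 2.1359 bits
Efficiency η = H/L × 100% = 84.63%


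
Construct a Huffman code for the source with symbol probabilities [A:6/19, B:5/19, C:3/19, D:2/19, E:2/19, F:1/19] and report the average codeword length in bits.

Huffman tree construction:
Combine smallest probabilities repeatedly
Resulting codes:
  A: 11 (length 2)
  B: 01 (length 2)
  C: 101 (length 3)
  D: 001 (length 3)
  E: 100 (length 3)
  F: 000 (length 3)
Average length = Σ p(s) × length(s) = 2.4211 bits


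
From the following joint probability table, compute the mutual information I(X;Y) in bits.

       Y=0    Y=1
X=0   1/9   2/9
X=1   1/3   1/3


H(X) = 0.9183, H(Y) = 0.9911, H(X,Y) = 1.8911
I(X;Y) = H(X) + H(Y) - H(X,Y) = 0.0183 bits


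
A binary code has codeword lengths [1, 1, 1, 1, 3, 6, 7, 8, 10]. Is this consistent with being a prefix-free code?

Kraft inequality: Σ 2^(-l_i) ≤ 1 for prefix-free code
Calculating: 2^(-1) + 2^(-1) + 2^(-1) + 2^(-1) + 2^(-3) + 2^(-6) + 2^(-7) + 2^(-8) + 2^(-10)
= 0.5 + 0.5 + 0.5 + 0.5 + 0.125 + 0.015625 + 0.0078125 + 0.00390625 + 0.0009765625
= 2.1533
Since 2.1533 > 1, prefix-free code does not exist


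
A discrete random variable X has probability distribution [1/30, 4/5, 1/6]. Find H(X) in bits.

H(X) = -Σ p(x) log₂ p(x)
  -1/30 × log₂(1/30) = 0.1636
  -4/5 × log₂(4/5) = 0.2575
  -1/6 × log₂(1/6) = 0.4308
H(X) = 0.8519 bits


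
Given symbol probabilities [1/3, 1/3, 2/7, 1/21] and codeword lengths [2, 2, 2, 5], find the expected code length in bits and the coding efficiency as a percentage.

Average length L = Σ p_i × l_i = 2.1429 bits
Entropy H = 1.7822 bits
Efficiency η = H/L × 100% = 83.17%


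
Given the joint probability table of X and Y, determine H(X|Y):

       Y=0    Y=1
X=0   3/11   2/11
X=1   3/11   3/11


H(X|Y) = Σ_y p(y) H(X|Y=y)
  p(Y=0) = 6/11, H(X|Y=0) = 1.0000
  p(Y=1) = 5/11, H(X|Y=1) = 0.9710
H(X|Y) = 0.5455×1.0000 + 0.4545×0.9710 = 0.9868 bits


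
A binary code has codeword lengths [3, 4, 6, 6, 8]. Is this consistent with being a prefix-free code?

Kraft inequality: Σ 2^(-l_i) ≤ 1 for prefix-free code
Calculating: 2^(-3) + 2^(-4) + 2^(-6) + 2^(-6) + 2^(-8)
= 0.125 + 0.0625 + 0.015625 + 0.015625 + 0.00390625
= 0.2227
Since 0.2227 ≤ 1, prefix-free code exists


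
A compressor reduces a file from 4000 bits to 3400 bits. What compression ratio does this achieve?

Compression ratio = Original / Compressed
= 4000 / 3400 = 1.18:1


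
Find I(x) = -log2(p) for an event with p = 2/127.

Information content I(x) = -log₂(p(x))
I = -log₂(2/127) = -log₂(0.0157)
I = 5.9887 bits


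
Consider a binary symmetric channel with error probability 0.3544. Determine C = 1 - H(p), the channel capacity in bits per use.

For BSC with error probability p:
C = 1 - H(p) where H(p) is binary entropy
H(0.3544) = -0.3544 × log₂(0.3544) - 0.6456 × log₂(0.6456)
H(p) = 0.9379
C = 1 - 0.9379 = 0.0621 bits/use


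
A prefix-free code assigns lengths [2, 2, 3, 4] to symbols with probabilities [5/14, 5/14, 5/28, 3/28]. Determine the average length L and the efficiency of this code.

Average length L = Σ p_i × l_i = 2.3929 bits
Entropy H = 1.8501 bits
Efficiency η = H/L × 100% = 77.32%


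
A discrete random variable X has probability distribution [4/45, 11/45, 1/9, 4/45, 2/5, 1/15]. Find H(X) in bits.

H(X) = -Σ p(x) log₂ p(x)
  -4/45 × log₂(4/45) = 0.3104
  -11/45 × log₂(11/45) = 0.4968
  -1/9 × log₂(1/9) = 0.3522
  -4/45 × log₂(4/45) = 0.3104
  -2/5 × log₂(2/5) = 0.5288
  -1/15 × log₂(1/15) = 0.2605
H(X) = 2.2590 bits


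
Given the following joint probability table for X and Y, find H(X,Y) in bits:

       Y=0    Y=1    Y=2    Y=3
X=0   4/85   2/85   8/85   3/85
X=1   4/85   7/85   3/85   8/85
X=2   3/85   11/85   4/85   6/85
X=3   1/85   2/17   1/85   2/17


H(X,Y) = -Σ p(x,y) log₂ p(x,y)
  p(0,0)=4/85: -0.0471 × log₂(0.0471) = 0.2075
  p(0,1)=2/85: -0.0235 × log₂(0.0235) = 0.1273
  p(0,2)=8/85: -0.0941 × log₂(0.0941) = 0.3209
  p(0,3)=3/85: -0.0353 × log₂(0.0353) = 0.1703
  p(1,0)=4/85: -0.0471 × log₂(0.0471) = 0.2075
  p(1,1)=7/85: -0.0824 × log₂(0.0824) = 0.2966
  p(1,2)=3/85: -0.0353 × log₂(0.0353) = 0.1703
  p(1,3)=8/85: -0.0941 × log₂(0.0941) = 0.3209
  p(2,0)=3/85: -0.0353 × log₂(0.0353) = 0.1703
  p(2,1)=11/85: -0.1294 × log₂(0.1294) = 0.3818
  p(2,2)=4/85: -0.0471 × log₂(0.0471) = 0.2075
  p(2,3)=6/85: -0.0706 × log₂(0.0706) = 0.2700
  p(3,0)=1/85: -0.0118 × log₂(0.0118) = 0.0754
  p(3,1)=2/17: -0.1176 × log₂(0.1176) = 0.3632
  p(3,2)=1/85: -0.0118 × log₂(0.0118) = 0.0754
  p(3,3)=2/17: -0.1176 × log₂(0.1176) = 0.3632
H(X,Y) = 3.7280 bits


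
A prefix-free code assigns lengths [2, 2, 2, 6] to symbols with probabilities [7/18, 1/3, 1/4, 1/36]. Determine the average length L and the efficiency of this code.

Average length L = Σ p_i × l_i = 2.1111 bits
Entropy H = 1.7018 bits
Efficiency η = H/L × 100% = 80.61%


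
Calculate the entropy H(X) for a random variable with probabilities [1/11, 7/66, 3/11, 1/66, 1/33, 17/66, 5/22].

H(X) = -Σ p(x) log₂ p(x)
  -1/11 × log₂(1/11) = 0.3145
  -7/66 × log₂(7/66) = 0.3433
  -3/11 × log₂(3/11) = 0.5112
  -1/66 × log₂(1/66) = 0.0916
  -1/33 × log₂(1/33) = 0.1529
  -17/66 × log₂(17/66) = 0.5041
  -5/22 × log₂(5/22) = 0.4858
H(X) = 2.4033 bits


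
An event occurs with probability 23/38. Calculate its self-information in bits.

Information content I(x) = -log₂(p(x))
I = -log₂(23/38) = -log₂(0.6053)
I = 0.7244 bits


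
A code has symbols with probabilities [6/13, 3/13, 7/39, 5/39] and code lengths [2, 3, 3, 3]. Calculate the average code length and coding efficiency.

Average length L = Σ p_i × l_i = 2.5385 bits
Entropy H = 1.8277 bits
Efficiency η = H/L × 100% = 72.00%


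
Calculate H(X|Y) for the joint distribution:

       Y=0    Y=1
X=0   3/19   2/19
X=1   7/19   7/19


H(X|Y) = Σ_y p(y) H(X|Y=y)
  p(Y=0) = 10/19, H(X|Y=0) = 0.8813
  p(Y=1) = 9/19, H(X|Y=1) = 0.7642
H(X|Y) = 0.5263×0.8813 + 0.4737×0.7642 = 0.8258 bits


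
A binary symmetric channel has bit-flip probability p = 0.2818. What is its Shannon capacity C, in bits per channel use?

For BSC with error probability p:
C = 1 - H(p) where H(p) is binary entropy
H(0.2818) = -0.2818 × log₂(0.2818) - 0.7182 × log₂(0.7182)
H(p) = 0.8579
C = 1 - 0.8579 = 0.1421 bits/use


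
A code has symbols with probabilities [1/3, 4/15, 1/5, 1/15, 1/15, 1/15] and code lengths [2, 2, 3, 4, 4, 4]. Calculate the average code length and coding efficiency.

Average length L = Σ p_i × l_i = 2.6000 bits
Entropy H = 2.2826 bits
Efficiency η = H/L × 100% = 87.79%


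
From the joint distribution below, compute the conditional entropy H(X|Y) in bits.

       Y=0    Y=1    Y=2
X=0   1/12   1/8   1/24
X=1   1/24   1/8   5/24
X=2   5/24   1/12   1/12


H(X|Y) = Σ_y p(y) H(X|Y=y)
  p(Y=0) = 1/3, H(X|Y=0) = 1.2988
  p(Y=1) = 1/3, H(X|Y=1) = 1.5613
  p(Y=2) = 1/3, H(X|Y=2) = 1.2988
H(X|Y) = 0.3333×1.2988 + 0.3333×1.5613 + 0.3333×1.2988 = 1.3863 bits


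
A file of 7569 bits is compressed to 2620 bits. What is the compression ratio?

Compression ratio = Original / Compressed
= 7569 / 2620 = 2.89:1


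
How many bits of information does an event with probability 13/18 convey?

Information content I(x) = -log₂(p(x))
I = -log₂(13/18) = -log₂(0.7222)
I = 0.4695 bits


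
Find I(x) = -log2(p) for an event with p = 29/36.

Information content I(x) = -log₂(p(x))
I = -log₂(29/36) = -log₂(0.8056)
I = 0.3119 bits


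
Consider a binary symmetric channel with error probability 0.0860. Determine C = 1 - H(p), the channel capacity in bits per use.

For BSC with error probability p:
C = 1 - H(p) where H(p) is binary entropy
H(0.0860) = -0.0860 × log₂(0.0860) - 0.9140 × log₂(0.9140)
H(p) = 0.4230
C = 1 - 0.4230 = 0.5770 bits/use


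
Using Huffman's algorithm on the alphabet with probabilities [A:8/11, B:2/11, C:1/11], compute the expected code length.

Huffman tree construction:
Combine smallest probabilities repeatedly
Resulting codes:
  A: 1 (length 1)
  B: 01 (length 2)
  C: 00 (length 2)
Average length = Σ p(s) × length(s) = 1.2727 bits


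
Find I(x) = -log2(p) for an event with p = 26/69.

Information content I(x) = -log₂(p(x))
I = -log₂(26/69) = -log₂(0.3768)
I = 1.4081 bits


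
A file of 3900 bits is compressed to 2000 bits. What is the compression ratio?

Compression ratio = Original / Compressed
= 3900 / 2000 = 1.95:1


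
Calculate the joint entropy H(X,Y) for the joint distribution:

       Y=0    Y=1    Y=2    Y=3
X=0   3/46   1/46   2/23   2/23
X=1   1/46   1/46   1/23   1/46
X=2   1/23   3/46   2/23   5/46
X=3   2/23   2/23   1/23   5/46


H(X,Y) = -Σ p(x,y) log₂ p(x,y)
  p(0,0)=3/46: -0.0652 × log₂(0.0652) = 0.2569
  p(0,1)=1/46: -0.0217 × log₂(0.0217) = 0.1201
  p(0,2)=2/23: -0.0870 × log₂(0.0870) = 0.3064
  p(0,3)=2/23: -0.0870 × log₂(0.0870) = 0.3064
  p(1,0)=1/46: -0.0217 × log₂(0.0217) = 0.1201
  p(1,1)=1/46: -0.0217 × log₂(0.0217) = 0.1201
  p(1,2)=1/23: -0.0435 × log₂(0.0435) = 0.1967
  p(1,3)=1/46: -0.0217 × log₂(0.0217) = 0.1201
  p(2,0)=1/23: -0.0435 × log₂(0.0435) = 0.1967
  p(2,1)=3/46: -0.0652 × log₂(0.0652) = 0.2569
  p(2,2)=2/23: -0.0870 × log₂(0.0870) = 0.3064
  p(2,3)=5/46: -0.1087 × log₂(0.1087) = 0.3480
  p(3,0)=2/23: -0.0870 × log₂(0.0870) = 0.3064
  p(3,1)=2/23: -0.0870 × log₂(0.0870) = 0.3064
  p(3,2)=1/23: -0.0435 × log₂(0.0435) = 0.1967
  p(3,3)=5/46: -0.1087 × log₂(0.1087) = 0.3480
H(X,Y) = 3.8121 bits


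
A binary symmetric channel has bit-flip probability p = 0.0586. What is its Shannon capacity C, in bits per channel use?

For BSC with error probability p:
C = 1 - H(p) where H(p) is binary entropy
H(0.0586) = -0.0586 × log₂(0.0586) - 0.9414 × log₂(0.9414)
H(p) = 0.3219
C = 1 - 0.3219 = 0.6781 bits/use


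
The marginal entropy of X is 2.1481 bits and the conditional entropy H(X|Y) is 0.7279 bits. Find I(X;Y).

I(X;Y) = H(X) - H(X|Y)
I(X;Y) = 2.1481 - 0.7279 = 1.4202 bits


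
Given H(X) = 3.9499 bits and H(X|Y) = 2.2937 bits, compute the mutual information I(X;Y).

I(X;Y) = H(X) - H(X|Y)
I(X;Y) = 3.9499 - 2.2937 = 1.6562 bits


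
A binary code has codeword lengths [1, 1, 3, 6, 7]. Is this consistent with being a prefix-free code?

Kraft inequality: Σ 2^(-l_i) ≤ 1 for prefix-free code
Calculating: 2^(-1) + 2^(-1) + 2^(-3) + 2^(-6) + 2^(-7)
= 0.5 + 0.5 + 0.125 + 0.015625 + 0.0078125
= 1.1484
Since 1.1484 > 1, prefix-free code does not exist


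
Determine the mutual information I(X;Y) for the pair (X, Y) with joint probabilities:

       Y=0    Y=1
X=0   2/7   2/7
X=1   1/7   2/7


H(X) = 0.9852, H(Y) = 0.9852, H(X,Y) = 1.9502
I(X;Y) = H(X) + H(Y) - H(X,Y) = 0.0202 bits


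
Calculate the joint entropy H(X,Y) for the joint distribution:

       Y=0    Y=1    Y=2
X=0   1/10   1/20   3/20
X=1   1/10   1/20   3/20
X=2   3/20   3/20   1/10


H(X,Y) = -Σ p(x,y) log₂ p(x,y)
  p(0,0)=1/10: -0.1000 × log₂(0.1000) = 0.3322
  p(0,1)=1/20: -0.0500 × log₂(0.0500) = 0.2161
  p(0,2)=3/20: -0.1500 × log₂(0.1500) = 0.4105
  p(1,0)=1/10: -0.1000 × log₂(0.1000) = 0.3322
  p(1,1)=1/20: -0.0500 × log₂(0.0500) = 0.2161
  p(1,2)=3/20: -0.1500 × log₂(0.1500) = 0.4105
  p(2,0)=3/20: -0.1500 × log₂(0.1500) = 0.4105
  p(2,1)=3/20: -0.1500 × log₂(0.1500) = 0.4105
  p(2,2)=1/10: -0.1000 × log₂(0.1000) = 0.3322
H(X,Y) = 3.0710 bits


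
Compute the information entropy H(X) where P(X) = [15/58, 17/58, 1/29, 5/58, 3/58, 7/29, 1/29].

H(X) = -Σ p(x) log₂ p(x)
  -15/58 × log₂(15/58) = 0.5046
  -17/58 × log₂(17/58) = 0.5189
  -1/29 × log₂(1/29) = 0.1675
  -5/58 × log₂(5/58) = 0.3048
  -3/58 × log₂(3/58) = 0.2210
  -7/29 × log₂(7/29) = 0.4950
  -1/29 × log₂(1/29) = 0.1675
H(X) = 2.3794 bits


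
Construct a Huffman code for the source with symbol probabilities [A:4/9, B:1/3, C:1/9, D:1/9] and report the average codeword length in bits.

Huffman tree construction:
Combine smallest probabilities repeatedly
Resulting codes:
  A: 0 (length 1)
  B: 11 (length 2)
  C: 100 (length 3)
  D: 101 (length 3)
Average length = Σ p(s) × length(s) = 1.7778 bits


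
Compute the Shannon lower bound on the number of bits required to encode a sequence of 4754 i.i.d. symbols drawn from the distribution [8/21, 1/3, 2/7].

Entropy H = 1.5751 bits/symbol
Minimum bits = H × n = 1.5751 × 4754
= 7488.09 bits


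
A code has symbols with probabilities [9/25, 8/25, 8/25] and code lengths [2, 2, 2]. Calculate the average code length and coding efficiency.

Average length L = Σ p_i × l_i = 2.0000 bits
Entropy H = 1.5827 bits
Efficiency η = H/L × 100% = 79.13%


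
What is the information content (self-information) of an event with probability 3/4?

Information content I(x) = -log₂(p(x))
I = -log₂(3/4) = -log₂(0.7500)
I = 0.4150 bits


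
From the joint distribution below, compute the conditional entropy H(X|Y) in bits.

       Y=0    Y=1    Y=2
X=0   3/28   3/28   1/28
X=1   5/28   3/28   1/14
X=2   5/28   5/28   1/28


H(X|Y) = Σ_y p(y) H(X|Y=y)
  p(Y=0) = 13/28, H(X|Y=0) = 1.5486
  p(Y=1) = 11/28, H(X|Y=1) = 1.5395
  p(Y=2) = 1/7, H(X|Y=2) = 1.5000
H(X|Y) = 0.4643×1.5486 + 0.3929×1.5395 + 0.1429×1.5000 = 1.5381 bits


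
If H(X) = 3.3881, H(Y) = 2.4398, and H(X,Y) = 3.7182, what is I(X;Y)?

I(X;Y) = H(X) + H(Y) - H(X,Y)
I(X;Y) = 3.3881 + 2.4398 - 3.7182 = 2.1097 bits


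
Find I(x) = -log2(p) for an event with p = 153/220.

Information content I(x) = -log₂(p(x))
I = -log₂(153/220) = -log₂(0.6955)
I = 0.5240 bits


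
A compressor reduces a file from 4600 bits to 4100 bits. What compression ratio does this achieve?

Compression ratio = Original / Compressed
= 4600 / 4100 = 1.12:1


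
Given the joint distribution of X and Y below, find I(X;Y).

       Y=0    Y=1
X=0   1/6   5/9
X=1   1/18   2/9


H(X) = 0.8524, H(Y) = 0.7642, H(X,Y) = 1.6158
I(X;Y) = H(X) + H(Y) - H(X,Y) = 0.0008 bits


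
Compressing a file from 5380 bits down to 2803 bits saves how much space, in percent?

Space savings = (1 - Compressed/Original) × 100%
= (1 - 2803/5380) × 100%
= 47.90%


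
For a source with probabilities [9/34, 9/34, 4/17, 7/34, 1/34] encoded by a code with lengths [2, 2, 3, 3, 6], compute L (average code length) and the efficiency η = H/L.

Average length L = Σ p_i × l_i = 2.5588 bits
Entropy H = 2.1254 bits
Efficiency η = H/L × 100% = 83.06%


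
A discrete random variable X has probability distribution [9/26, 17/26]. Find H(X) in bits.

H(X) = -Σ p(x) log₂ p(x)
  -9/26 × log₂(9/26) = 0.5298
  -17/26 × log₂(17/26) = 0.4008
H(X) = 0.9306 bits


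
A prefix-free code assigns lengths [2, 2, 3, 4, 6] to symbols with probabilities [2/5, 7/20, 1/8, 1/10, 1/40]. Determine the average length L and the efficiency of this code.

Average length L = Σ p_i × l_i = 2.4250 bits
Entropy H = 1.8991 bits
Efficiency η = H/L × 100% = 78.31%


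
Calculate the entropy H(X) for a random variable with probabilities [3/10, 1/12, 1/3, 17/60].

H(X) = -Σ p(x) log₂ p(x)
  -3/10 × log₂(3/10) = 0.5211
  -1/12 × log₂(1/12) = 0.2987
  -1/3 × log₂(1/3) = 0.5283
  -17/60 × log₂(17/60) = 0.5155
H(X) = 1.8637 bits


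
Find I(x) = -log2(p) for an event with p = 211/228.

Information content I(x) = -log₂(p(x))
I = -log₂(211/228) = -log₂(0.9254)
I = 0.1118 bits


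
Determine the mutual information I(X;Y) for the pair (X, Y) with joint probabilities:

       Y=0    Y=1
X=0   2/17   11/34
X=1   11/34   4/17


H(X) = 0.9900, H(Y) = 0.9900, H(X,Y) = 1.9078
I(X;Y) = H(X) + H(Y) - H(X,Y) = 0.0722 bits


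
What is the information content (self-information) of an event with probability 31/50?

Information content I(x) = -log₂(p(x))
I = -log₂(31/50) = -log₂(0.6200)
I = 0.6897 bits


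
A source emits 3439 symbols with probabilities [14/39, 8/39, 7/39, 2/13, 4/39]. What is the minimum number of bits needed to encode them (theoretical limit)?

Entropy H = 2.1966 bits/symbol
Minimum bits = H × n = 2.1966 × 3439
= 7554.02 bits


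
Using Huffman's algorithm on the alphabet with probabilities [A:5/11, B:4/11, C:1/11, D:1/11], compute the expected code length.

Huffman tree construction:
Combine smallest probabilities repeatedly
Resulting codes:
  A: 0 (length 1)
  B: 11 (length 2)
  C: 100 (length 3)
  D: 101 (length 3)
Average length = Σ p(s) × length(s) = 1.7273 bits


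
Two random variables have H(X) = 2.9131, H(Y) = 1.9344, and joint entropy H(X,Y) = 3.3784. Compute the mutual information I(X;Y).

I(X;Y) = H(X) + H(Y) - H(X,Y)
I(X;Y) = 2.9131 + 1.9344 - 3.3784 = 1.4691 bits


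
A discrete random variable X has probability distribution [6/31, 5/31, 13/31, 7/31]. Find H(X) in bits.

H(X) = -Σ p(x) log₂ p(x)
  -6/31 × log₂(6/31) = 0.4586
  -5/31 × log₂(5/31) = 0.4246
  -13/31 × log₂(13/31) = 0.5258
  -7/31 × log₂(7/31) = 0.4848
H(X) = 1.8937 bits


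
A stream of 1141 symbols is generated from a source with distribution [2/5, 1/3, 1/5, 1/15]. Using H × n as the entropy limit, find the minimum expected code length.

Entropy H = 1.7819 bits/symbol
Minimum bits = H × n = 1.7819 × 1141
= 2033.19 bits


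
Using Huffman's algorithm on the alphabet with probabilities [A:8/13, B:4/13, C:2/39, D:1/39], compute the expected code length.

Huffman tree construction:
Combine smallest probabilities repeatedly
Resulting codes:
  A: 1 (length 1)
  B: 01 (length 2)
  C: 001 (length 3)
  D: 000 (length 3)
Average length = Σ p(s) × length(s) = 1.4615 bits


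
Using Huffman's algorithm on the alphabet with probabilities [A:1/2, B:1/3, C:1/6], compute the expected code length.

Huffman tree construction:
Combine smallest probabilities repeatedly
Resulting codes:
  A: 0 (length 1)
  B: 11 (length 2)
  C: 10 (length 2)
Average length = Σ p(s) × length(s) = 1.5000 bits


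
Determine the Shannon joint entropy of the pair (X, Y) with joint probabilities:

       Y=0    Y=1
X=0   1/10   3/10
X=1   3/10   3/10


H(X,Y) = -Σ p(x,y) log₂ p(x,y)
  p(0,0)=1/10: -0.1000 × log₂(0.1000) = 0.3322
  p(0,1)=3/10: -0.3000 × log₂(0.3000) = 0.5211
  p(1,0)=3/10: -0.3000 × log₂(0.3000) = 0.5211
  p(1,1)=3/10: -0.3000 × log₂(0.3000) = 0.5211
H(X,Y) = 1.8955 bits


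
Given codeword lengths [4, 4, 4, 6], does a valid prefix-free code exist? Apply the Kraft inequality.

Kraft inequality: Σ 2^(-l_i) ≤ 1 for prefix-free code
Calculating: 2^(-4) + 2^(-4) + 2^(-4) + 2^(-6)
= 0.0625 + 0.0625 + 0.0625 + 0.015625
= 0.2031
Since 0.2031 ≤ 1, prefix-free code exists


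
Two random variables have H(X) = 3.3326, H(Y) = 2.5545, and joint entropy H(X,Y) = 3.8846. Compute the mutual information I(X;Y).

I(X;Y) = H(X) + H(Y) - H(X,Y)
I(X;Y) = 3.3326 + 2.5545 - 3.8846 = 2.0025 bits


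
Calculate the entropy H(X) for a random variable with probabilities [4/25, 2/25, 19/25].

H(X) = -Σ p(x) log₂ p(x)
  -4/25 × log₂(4/25) = 0.4230
  -2/25 × log₂(2/25) = 0.2915
  -19/25 × log₂(19/25) = 0.3009
H(X) = 1.0154 bits


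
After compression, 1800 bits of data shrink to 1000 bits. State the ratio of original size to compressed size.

Compression ratio = Original / Compressed
= 1800 / 1000 = 1.80:1


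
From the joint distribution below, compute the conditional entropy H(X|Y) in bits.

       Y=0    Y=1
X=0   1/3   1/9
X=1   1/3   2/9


H(X|Y) = Σ_y p(y) H(X|Y=y)
  p(Y=0) = 2/3, H(X|Y=0) = 1.0000
  p(Y=1) = 1/3, H(X|Y=1) = 0.9183
H(X|Y) = 0.6667×1.0000 + 0.3333×0.9183 = 0.9728 bits


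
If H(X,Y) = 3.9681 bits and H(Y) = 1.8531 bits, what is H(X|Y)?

Chain rule: H(X,Y) = H(X|Y) + H(Y)
H(X|Y) = H(X,Y) - H(Y) = 3.9681 - 1.8531 = 2.115 bits


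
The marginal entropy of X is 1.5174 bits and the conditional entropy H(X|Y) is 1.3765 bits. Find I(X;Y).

I(X;Y) = H(X) - H(X|Y)
I(X;Y) = 1.5174 - 1.3765 = 0.1409 bits


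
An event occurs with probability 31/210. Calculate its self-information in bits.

Information content I(x) = -log₂(p(x))
I = -log₂(31/210) = -log₂(0.1476)
I = 2.7600 bits


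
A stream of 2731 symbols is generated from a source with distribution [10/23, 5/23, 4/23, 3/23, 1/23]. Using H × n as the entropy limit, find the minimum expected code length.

Entropy H = 2.0199 bits/symbol
Minimum bits = H × n = 2.0199 × 2731
= 5516.40 bits


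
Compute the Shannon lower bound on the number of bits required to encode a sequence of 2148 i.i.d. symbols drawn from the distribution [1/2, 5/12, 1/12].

Entropy H = 1.3250 bits/symbol
Minimum bits = H × n = 1.3250 × 2148
= 2846.12 bits


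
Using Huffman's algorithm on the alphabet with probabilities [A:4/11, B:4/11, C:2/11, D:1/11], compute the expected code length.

Huffman tree construction:
Combine smallest probabilities repeatedly
Resulting codes:
  A: 11 (length 2)
  B: 0 (length 1)
  C: 101 (length 3)
  D: 100 (length 3)
Average length = Σ p(s) × length(s) = 1.9091 bits


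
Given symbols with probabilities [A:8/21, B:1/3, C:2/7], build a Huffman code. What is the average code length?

Huffman tree construction:
Combine smallest probabilities repeatedly
Resulting codes:
  A: 0 (length 1)
  B: 11 (length 2)
  C: 10 (length 2)
Average length = Σ p(s) × length(s) = 1.6190 bits


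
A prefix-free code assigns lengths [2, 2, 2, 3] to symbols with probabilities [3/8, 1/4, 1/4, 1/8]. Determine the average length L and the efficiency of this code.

Average length L = Σ p_i × l_i = 2.1250 bits
Entropy H = 1.9056 bits
Efficiency η = H/L × 100% = 89.68%


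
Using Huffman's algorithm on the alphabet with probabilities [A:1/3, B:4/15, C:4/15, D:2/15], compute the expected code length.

Huffman tree construction:
Combine smallest probabilities repeatedly
Resulting codes:
  A: 11 (length 2)
  B: 01 (length 2)
  C: 10 (length 2)
  D: 00 (length 2)
Average length = Σ p(s) × length(s) = 2.0000 bits


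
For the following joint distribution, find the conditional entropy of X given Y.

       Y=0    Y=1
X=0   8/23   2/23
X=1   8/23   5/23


H(X|Y) = Σ_y p(y) H(X|Y=y)
  p(Y=0) = 16/23, H(X|Y=0) = 1.0000
  p(Y=1) = 7/23, H(X|Y=1) = 0.8631
H(X|Y) = 0.6957×1.0000 + 0.3043×0.8631 = 0.9583 bits


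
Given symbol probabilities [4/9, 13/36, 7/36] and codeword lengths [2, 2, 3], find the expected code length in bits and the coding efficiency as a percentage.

Average length L = Σ p_i × l_i = 2.1944 bits
Entropy H = 1.5100 bits
Efficiency η = H/L × 100% = 68.81%


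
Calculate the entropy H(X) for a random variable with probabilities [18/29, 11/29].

H(X) = -Σ p(x) log₂ p(x)
  -18/29 × log₂(18/29) = 0.4271
  -11/29 × log₂(11/29) = 0.5305
H(X) = 0.9576 bits


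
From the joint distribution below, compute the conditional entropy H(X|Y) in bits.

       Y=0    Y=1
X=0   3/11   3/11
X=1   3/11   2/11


H(X|Y) = Σ_y p(y) H(X|Y=y)
  p(Y=0) = 6/11, H(X|Y=0) = 1.0000
  p(Y=1) = 5/11, H(X|Y=1) = 0.9710
H(X|Y) = 0.5455×1.0000 + 0.4545×0.9710 = 0.9868 bits


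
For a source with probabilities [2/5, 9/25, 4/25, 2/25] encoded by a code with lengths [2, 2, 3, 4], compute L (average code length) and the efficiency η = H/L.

Average length L = Σ p_i × l_i = 2.3200 bits
Entropy H = 1.7739 bits
Efficiency η = H/L × 100% = 76.46%


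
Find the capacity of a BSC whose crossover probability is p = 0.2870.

For BSC with error probability p:
C = 1 - H(p) where H(p) is binary entropy
H(0.2870) = -0.2870 × log₂(0.2870) - 0.7130 × log₂(0.7130)
H(p) = 0.8648
C = 1 - 0.8648 = 0.1352 bits/use


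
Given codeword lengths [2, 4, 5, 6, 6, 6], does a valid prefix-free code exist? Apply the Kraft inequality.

Kraft inequality: Σ 2^(-l_i) ≤ 1 for prefix-free code
Calculating: 2^(-2) + 2^(-4) + 2^(-5) + 2^(-6) + 2^(-6) + 2^(-6)
= 0.25 + 0.0625 + 0.03125 + 0.015625 + 0.015625 + 0.015625
= 0.3906
Since 0.3906 ≤ 1, prefix-free code exists


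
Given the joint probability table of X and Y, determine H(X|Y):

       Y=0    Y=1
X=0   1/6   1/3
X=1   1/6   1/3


H(X|Y) = Σ_y p(y) H(X|Y=y)
  p(Y=0) = 1/3, H(X|Y=0) = 1.0000
  p(Y=1) = 2/3, H(X|Y=1) = 1.0000
H(X|Y) = 0.3333×1.0000 + 0.6667×1.0000 = 1.0000 bits


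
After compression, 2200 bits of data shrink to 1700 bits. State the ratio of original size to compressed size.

Compression ratio = Original / Compressed
= 2200 / 1700 = 1.29:1


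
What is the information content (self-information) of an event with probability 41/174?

Information content I(x) = -log₂(p(x))
I = -log₂(41/174) = -log₂(0.2356)
I = 2.0854 bits


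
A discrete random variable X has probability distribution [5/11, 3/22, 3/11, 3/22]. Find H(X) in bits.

H(X) = -Σ p(x) log₂ p(x)
  -5/11 × log₂(5/11) = 0.5170
  -3/22 × log₂(3/22) = 0.3920
  -3/11 × log₂(3/11) = 0.5112
  -3/22 × log₂(3/22) = 0.3920
H(X) = 1.8122 bits


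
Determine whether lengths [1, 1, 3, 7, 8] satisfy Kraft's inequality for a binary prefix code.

Kraft inequality: Σ 2^(-l_i) ≤ 1 for prefix-free code
Calculating: 2^(-1) + 2^(-1) + 2^(-3) + 2^(-7) + 2^(-8)
= 0.5 + 0.5 + 0.125 + 0.0078125 + 0.00390625
= 1.1367
Since 1.1367 > 1, prefix-free code does not exist


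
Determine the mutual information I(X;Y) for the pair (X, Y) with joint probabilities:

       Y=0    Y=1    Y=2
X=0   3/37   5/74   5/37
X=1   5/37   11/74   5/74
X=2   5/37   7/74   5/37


H(X) = 1.5766, H(Y) = 1.5831, H(X,Y) = 3.1107
I(X;Y) = H(X) + H(Y) - H(X,Y) = 0.0490 bits


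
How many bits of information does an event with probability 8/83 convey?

Information content I(x) = -log₂(p(x))
I = -log₂(8/83) = -log₂(0.0964)
I = 3.3750 bits


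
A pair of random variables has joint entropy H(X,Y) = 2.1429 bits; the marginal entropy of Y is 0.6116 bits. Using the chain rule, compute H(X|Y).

Chain rule: H(X,Y) = H(X|Y) + H(Y)
H(X|Y) = H(X,Y) - H(Y) = 2.1429 - 0.6116 = 1.5313 bits


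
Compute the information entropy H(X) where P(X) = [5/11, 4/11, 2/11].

H(X) = -Σ p(x) log₂ p(x)
  -5/11 × log₂(5/11) = 0.5170
  -4/11 × log₂(4/11) = 0.5307
  -2/11 × log₂(2/11) = 0.4472
H(X) = 1.4949 bits


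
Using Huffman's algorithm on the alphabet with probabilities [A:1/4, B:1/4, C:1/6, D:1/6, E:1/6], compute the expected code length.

Huffman tree construction:
Combine smallest probabilities repeatedly
Resulting codes:
  A: 01 (length 2)
  B: 10 (length 2)
  C: 110 (length 3)
  D: 111 (length 3)
  E: 00 (length 2)
Average length = Σ p(s) × length(s) = 2.3333 bits


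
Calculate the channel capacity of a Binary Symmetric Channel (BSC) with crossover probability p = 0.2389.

For BSC with error probability p:
C = 1 - H(p) where H(p) is binary entropy
H(0.2389) = -0.2389 × log₂(0.2389) - 0.7611 × log₂(0.7611)
H(p) = 0.7932
C = 1 - 0.7932 = 0.2068 bits/use


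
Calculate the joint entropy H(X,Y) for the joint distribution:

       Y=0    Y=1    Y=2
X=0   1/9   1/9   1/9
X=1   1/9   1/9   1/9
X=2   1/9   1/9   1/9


H(X,Y) = -Σ p(x,y) log₂ p(x,y)
  p(0,0)=1/9: -0.1111 × log₂(0.1111) = 0.3522
  p(0,1)=1/9: -0.1111 × log₂(0.1111) = 0.3522
  p(0,2)=1/9: -0.1111 × log₂(0.1111) = 0.3522
  p(1,0)=1/9: -0.1111 × log₂(0.1111) = 0.3522
  p(1,1)=1/9: -0.1111 × log₂(0.1111) = 0.3522
  p(1,2)=1/9: -0.1111 × log₂(0.1111) = 0.3522
  p(2,0)=1/9: -0.1111 × log₂(0.1111) = 0.3522
  p(2,1)=1/9: -0.1111 × log₂(0.1111) = 0.3522
  p(2,2)=1/9: -0.1111 × log₂(0.1111) = 0.3522
H(X,Y) = 3.1699 bits


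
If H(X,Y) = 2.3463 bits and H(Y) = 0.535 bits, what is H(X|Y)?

Chain rule: H(X,Y) = H(X|Y) + H(Y)
H(X|Y) = H(X,Y) - H(Y) = 2.3463 - 0.535 = 1.8113 bits


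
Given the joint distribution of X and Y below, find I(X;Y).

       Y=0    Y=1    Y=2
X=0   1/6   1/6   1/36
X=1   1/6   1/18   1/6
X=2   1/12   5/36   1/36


H(X) = 1.5605, H(Y) = 1.5391, H(X,Y) = 2.9365
I(X;Y) = H(X) + H(Y) - H(X,Y) = 0.1632 bits


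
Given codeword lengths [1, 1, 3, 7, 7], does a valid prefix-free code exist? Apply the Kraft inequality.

Kraft inequality: Σ 2^(-l_i) ≤ 1 for prefix-free code
Calculating: 2^(-1) + 2^(-1) + 2^(-3) + 2^(-7) + 2^(-7)
= 0.5 + 0.5 + 0.125 + 0.0078125 + 0.0078125
= 1.1406
Since 1.1406 > 1, prefix-free code does not exist


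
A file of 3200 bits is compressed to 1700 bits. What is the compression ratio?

Compression ratio = Original / Compressed
= 3200 / 1700 = 1.88:1


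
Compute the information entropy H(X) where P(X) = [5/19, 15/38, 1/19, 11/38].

H(X) = -Σ p(x) log₂ p(x)
  -5/19 × log₂(5/19) = 0.5068
  -15/38 × log₂(15/38) = 0.5294
  -1/19 × log₂(1/19) = 0.2236
  -11/38 × log₂(11/38) = 0.5177
H(X) = 1.7775 bits


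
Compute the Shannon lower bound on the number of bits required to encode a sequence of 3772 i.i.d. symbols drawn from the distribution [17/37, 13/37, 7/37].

Entropy H = 1.5002 bits/symbol
Minimum bits = H × n = 1.5002 × 3772
= 5658.58 bits


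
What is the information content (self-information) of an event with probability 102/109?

Information content I(x) = -log₂(p(x))
I = -log₂(102/109) = -log₂(0.9358)
I = 0.0958 bits


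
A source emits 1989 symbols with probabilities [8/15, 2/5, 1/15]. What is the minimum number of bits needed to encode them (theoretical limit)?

Entropy H = 1.2729 bits/symbol
Minimum bits = H × n = 1.2729 × 1989
= 2531.81 bits


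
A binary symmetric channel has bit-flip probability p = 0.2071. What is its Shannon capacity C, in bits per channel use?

For BSC with error probability p:
C = 1 - H(p) where H(p) is binary entropy
H(0.2071) = -0.2071 × log₂(0.2071) - 0.7929 × log₂(0.7929)
H(p) = 0.7359
C = 1 - 0.7359 = 0.2641 bits/use


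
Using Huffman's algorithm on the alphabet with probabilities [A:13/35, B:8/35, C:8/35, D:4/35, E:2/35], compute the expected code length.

Huffman tree construction:
Combine smallest probabilities repeatedly
Resulting codes:
  A: 11 (length 2)
  B: 01 (length 2)
  C: 10 (length 2)
  D: 001 (length 3)
  E: 000 (length 3)
Average length = Σ p(s) × length(s) = 2.1714 bits


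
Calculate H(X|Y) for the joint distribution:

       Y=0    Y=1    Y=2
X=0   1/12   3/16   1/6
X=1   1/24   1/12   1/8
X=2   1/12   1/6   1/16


H(X|Y) = Σ_y p(y) H(X|Y=y)
  p(Y=0) = 5/24, H(X|Y=0) = 1.5219
  p(Y=1) = 7/16, H(X|Y=1) = 1.5100
  p(Y=2) = 17/48, H(X|Y=2) = 1.4837
H(X|Y) = 0.2083×1.5219 + 0.4375×1.5100 + 0.3542×1.4837 = 1.5031 bits


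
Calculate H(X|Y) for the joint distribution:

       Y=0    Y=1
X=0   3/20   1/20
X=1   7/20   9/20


H(X|Y) = Σ_y p(y) H(X|Y=y)
  p(Y=0) = 1/2, H(X|Y=0) = 0.8813
  p(Y=1) = 1/2, H(X|Y=1) = 0.4690
H(X|Y) = 0.5000×0.8813 + 0.5000×0.4690 = 0.6751 bits


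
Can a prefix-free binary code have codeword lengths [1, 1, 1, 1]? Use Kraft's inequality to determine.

Kraft inequality: Σ 2^(-l_i) ≤ 1 for prefix-free code
Calculating: 2^(-1) + 2^(-1) + 2^(-1) + 2^(-1)
= 0.5 + 0.5 + 0.5 + 0.5
= 2.0000
Since 2.0000 > 1, prefix-free code does not exist


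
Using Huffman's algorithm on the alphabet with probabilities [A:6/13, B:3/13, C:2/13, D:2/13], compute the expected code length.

Huffman tree construction:
Combine smallest probabilities repeatedly
Resulting codes:
  A: 0 (length 1)
  B: 10 (length 2)
  C: 110 (length 3)
  D: 111 (length 3)
Average length = Σ p(s) × length(s) = 1.8462 bits


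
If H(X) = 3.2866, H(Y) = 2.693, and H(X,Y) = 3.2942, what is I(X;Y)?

I(X;Y) = H(X) + H(Y) - H(X,Y)
I(X;Y) = 3.2866 + 2.693 - 3.2942 = 2.6854 bits


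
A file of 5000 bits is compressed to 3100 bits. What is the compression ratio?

Compression ratio = Original / Compressed
= 5000 / 3100 = 1.61:1


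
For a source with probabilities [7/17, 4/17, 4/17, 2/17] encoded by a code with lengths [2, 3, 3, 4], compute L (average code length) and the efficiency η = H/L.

Average length L = Σ p_i × l_i = 2.7059 bits
Entropy H = 1.8727 bits
Efficiency η = H/L × 100% = 69.21%


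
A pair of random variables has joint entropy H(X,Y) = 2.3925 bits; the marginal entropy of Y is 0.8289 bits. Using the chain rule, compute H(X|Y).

Chain rule: H(X,Y) = H(X|Y) + H(Y)
H(X|Y) = H(X,Y) - H(Y) = 2.3925 - 0.8289 = 1.5636 bits


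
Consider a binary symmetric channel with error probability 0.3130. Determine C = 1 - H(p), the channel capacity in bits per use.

For BSC with error probability p:
C = 1 - H(p) where H(p) is binary entropy
H(0.3130) = -0.3130 × log₂(0.3130) - 0.6870 × log₂(0.6870)
H(p) = 0.8966
C = 1 - 0.8966 = 0.1034 bits/use


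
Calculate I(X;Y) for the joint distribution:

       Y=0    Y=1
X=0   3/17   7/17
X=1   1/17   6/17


H(X) = 0.9774, H(Y) = 0.7871, H(X,Y) = 1.7395
I(X;Y) = H(X) + H(Y) - H(X,Y) = 0.0251 bits


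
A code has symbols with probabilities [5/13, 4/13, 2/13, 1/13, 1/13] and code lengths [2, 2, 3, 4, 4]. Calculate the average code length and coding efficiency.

Average length L = Σ p_i × l_i = 2.4615 bits
Entropy H = 2.0382 bits
Efficiency η = H/L × 100% = 82.80%


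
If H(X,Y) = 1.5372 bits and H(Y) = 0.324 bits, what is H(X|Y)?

Chain rule: H(X,Y) = H(X|Y) + H(Y)
H(X|Y) = H(X,Y) - H(Y) = 1.5372 - 0.324 = 1.2132 bits


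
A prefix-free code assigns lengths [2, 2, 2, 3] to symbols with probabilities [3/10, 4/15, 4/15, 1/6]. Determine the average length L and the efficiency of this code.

Average length L = Σ p_i × l_i = 2.1667 bits
Entropy H = 1.9689 bits
Efficiency η = H/L × 100% = 90.87%


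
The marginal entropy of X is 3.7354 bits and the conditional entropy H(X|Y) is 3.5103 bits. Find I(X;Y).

I(X;Y) = H(X) - H(X|Y)
I(X;Y) = 3.7354 - 3.5103 = 0.2251 bits


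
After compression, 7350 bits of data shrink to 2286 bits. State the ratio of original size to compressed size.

Compression ratio = Original / Compressed
= 7350 / 2286 = 3.22:1


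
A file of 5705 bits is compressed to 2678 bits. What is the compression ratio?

Compression ratio = Original / Compressed
= 5705 / 2678 = 2.13:1


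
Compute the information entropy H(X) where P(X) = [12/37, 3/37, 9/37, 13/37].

H(X) = -Σ p(x) log₂ p(x)
  -12/37 × log₂(12/37) = 0.5269
  -3/37 × log₂(3/37) = 0.2939
  -9/37 × log₂(9/37) = 0.4961
  -13/37 × log₂(13/37) = 0.5302
H(X) = 1.8470 bits


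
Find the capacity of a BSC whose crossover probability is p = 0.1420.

For BSC with error probability p:
C = 1 - H(p) where H(p) is binary entropy
H(0.1420) = -0.1420 × log₂(0.1420) - 0.8580 × log₂(0.8580)
H(p) = 0.5895
C = 1 - 0.5895 = 0.4105 bits/use


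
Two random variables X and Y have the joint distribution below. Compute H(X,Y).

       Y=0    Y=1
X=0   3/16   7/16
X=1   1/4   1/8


H(X,Y) = -Σ p(x,y) log₂ p(x,y)
  p(0,0)=3/16: -0.1875 × log₂(0.1875) = 0.4528
  p(0,1)=7/16: -0.4375 × log₂(0.4375) = 0.5218
  p(1,0)=1/4: -0.2500 × log₂(0.2500) = 0.5000
  p(1,1)=1/8: -0.1250 × log₂(0.1250) = 0.3750
H(X,Y) = 1.8496 bits


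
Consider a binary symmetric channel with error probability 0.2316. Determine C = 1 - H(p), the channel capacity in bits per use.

For BSC with error probability p:
C = 1 - H(p) where H(p) is binary entropy
H(0.2316) = -0.2316 × log₂(0.2316) - 0.7684 × log₂(0.7684)
H(p) = 0.7808
C = 1 - 0.7808 = 0.2192 bits/use


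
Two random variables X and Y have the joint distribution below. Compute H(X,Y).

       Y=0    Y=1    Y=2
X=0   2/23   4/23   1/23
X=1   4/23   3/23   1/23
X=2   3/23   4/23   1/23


H(X,Y) = -Σ p(x,y) log₂ p(x,y)
  p(0,0)=2/23: -0.0870 × log₂(0.0870) = 0.3064
  p(0,1)=4/23: -0.1739 × log₂(0.1739) = 0.4389
  p(0,2)=1/23: -0.0435 × log₂(0.0435) = 0.1967
  p(1,0)=4/23: -0.1739 × log₂(0.1739) = 0.4389
  p(1,1)=3/23: -0.1304 × log₂(0.1304) = 0.3833
  p(1,2)=1/23: -0.0435 × log₂(0.0435) = 0.1967
  p(2,0)=3/23: -0.1304 × log₂(0.1304) = 0.3833
  p(2,1)=4/23: -0.1739 × log₂(0.1739) = 0.4389
  p(2,2)=1/23: -0.0435 × log₂(0.0435) = 0.1967
H(X,Y) = 2.9797 bits
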